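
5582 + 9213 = 14795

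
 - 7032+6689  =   - 343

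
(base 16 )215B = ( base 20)116j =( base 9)12637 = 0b10000101011011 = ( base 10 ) 8539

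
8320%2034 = 184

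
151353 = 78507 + 72846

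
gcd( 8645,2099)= 1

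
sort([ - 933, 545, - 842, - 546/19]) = [ - 933,  -  842, - 546/19, 545] 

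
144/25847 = 144/25847=0.01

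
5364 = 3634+1730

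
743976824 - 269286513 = 474690311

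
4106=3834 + 272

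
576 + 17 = 593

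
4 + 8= 12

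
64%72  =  64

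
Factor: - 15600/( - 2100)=52/7 =2^2 * 7^( - 1)*13^1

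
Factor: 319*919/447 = 293161/447 = 3^(  -  1)*11^1*29^1*149^(-1)*919^1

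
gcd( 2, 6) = 2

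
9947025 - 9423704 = 523321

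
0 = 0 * 43562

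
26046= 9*2894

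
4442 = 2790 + 1652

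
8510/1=8510 = 8510.00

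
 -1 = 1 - 2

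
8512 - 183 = 8329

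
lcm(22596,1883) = 22596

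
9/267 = 3/89=0.03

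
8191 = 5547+2644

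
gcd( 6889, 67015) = 1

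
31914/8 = 15957/4 = 3989.25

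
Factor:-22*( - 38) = 836 = 2^2  *11^1*19^1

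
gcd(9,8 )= 1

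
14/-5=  - 14/5 = - 2.80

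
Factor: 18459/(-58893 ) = -21/67 = - 3^1*7^1 *67^( - 1 )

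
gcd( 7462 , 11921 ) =91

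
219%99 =21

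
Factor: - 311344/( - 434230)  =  2^3*5^( - 1 ) * 11^1*29^1*61^1*173^( - 1 )*251^( - 1 ) = 155672/217115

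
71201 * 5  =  356005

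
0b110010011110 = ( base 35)2MA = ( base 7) 12263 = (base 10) 3230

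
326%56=46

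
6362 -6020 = 342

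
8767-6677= 2090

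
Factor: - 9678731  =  -2081^1*4651^1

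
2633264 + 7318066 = 9951330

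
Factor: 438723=3^3*16249^1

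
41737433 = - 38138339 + 79875772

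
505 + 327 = 832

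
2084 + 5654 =7738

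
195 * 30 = 5850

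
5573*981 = 5467113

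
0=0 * 69805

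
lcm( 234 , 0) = 0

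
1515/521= 1515/521 = 2.91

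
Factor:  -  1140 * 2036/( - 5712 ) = 5^1 * 7^(-1)*17^( - 1) * 19^1* 509^1=48355/119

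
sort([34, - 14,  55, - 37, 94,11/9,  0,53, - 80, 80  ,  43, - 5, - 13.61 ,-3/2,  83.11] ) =[ - 80, - 37, - 14, - 13.61, - 5 , - 3/2,0, 11/9, 34,43, 53, 55,80,83.11, 94 ]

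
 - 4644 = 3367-8011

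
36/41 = 36/41 = 0.88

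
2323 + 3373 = 5696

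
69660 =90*774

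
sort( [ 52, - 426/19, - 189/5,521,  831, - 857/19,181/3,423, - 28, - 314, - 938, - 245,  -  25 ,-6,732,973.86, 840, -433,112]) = [- 938, - 433, - 314  , - 245,-857/19, - 189/5, - 28, - 25, - 426/19, - 6 , 52, 181/3,  112,423,521,  732, 831, 840,973.86 ] 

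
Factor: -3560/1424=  -5/2 = - 2^( - 1)*5^1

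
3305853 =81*40813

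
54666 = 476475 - 421809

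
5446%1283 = 314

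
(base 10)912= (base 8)1620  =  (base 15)40C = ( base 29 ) 12D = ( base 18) 2ec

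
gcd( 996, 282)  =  6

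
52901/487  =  108 + 305/487 = 108.63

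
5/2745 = 1/549=0.00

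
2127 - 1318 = 809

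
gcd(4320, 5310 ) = 90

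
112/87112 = 14/10889 = 0.00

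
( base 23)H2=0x189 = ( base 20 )JD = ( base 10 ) 393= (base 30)D3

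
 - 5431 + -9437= - 14868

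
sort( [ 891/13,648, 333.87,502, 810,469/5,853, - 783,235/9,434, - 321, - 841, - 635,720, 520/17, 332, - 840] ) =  [ - 841, - 840, - 783,-635, - 321 , 235/9,  520/17,891/13, 469/5,332, 333.87,434,502,648,  720,810,853]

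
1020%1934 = 1020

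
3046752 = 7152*426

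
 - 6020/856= - 1505/214 = - 7.03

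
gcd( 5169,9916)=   1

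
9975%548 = 111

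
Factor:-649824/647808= - 967/964= -2^( - 2 ) * 241^( - 1) * 967^1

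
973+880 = 1853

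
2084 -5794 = -3710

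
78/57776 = 39/28888 = 0.00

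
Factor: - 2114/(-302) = 7^1= 7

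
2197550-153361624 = - 151164074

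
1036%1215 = 1036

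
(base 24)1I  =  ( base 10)42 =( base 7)60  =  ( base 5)132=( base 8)52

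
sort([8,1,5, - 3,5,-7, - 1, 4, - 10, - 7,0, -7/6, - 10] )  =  [-10 , - 10, - 7, - 7, - 3,-7/6, - 1, 0, 1, 4, 5,  5,8]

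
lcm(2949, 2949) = 2949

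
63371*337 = 21356027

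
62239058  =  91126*683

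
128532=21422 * 6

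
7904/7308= 1976/1827 = 1.08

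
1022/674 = 511/337 = 1.52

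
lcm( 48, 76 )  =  912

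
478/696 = 239/348 = 0.69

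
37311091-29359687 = 7951404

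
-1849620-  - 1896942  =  47322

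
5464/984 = 683/123 = 5.55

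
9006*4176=37609056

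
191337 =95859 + 95478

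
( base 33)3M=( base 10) 121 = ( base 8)171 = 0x79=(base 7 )232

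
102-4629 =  - 4527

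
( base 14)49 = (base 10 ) 65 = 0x41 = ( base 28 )29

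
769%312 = 145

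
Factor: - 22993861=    - 11^1 * 2090351^1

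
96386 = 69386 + 27000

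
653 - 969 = - 316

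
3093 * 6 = 18558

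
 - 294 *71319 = - 20967786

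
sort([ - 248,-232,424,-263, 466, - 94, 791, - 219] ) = [-263, - 248 , -232 ,-219,-94,  424, 466,791]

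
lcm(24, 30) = 120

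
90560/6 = 45280/3 = 15093.33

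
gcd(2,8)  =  2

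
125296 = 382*328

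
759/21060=253/7020 = 0.04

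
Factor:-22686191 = -11^1 * 2062381^1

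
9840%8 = 0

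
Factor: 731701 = 409^1*1789^1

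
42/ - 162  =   - 7/27= - 0.26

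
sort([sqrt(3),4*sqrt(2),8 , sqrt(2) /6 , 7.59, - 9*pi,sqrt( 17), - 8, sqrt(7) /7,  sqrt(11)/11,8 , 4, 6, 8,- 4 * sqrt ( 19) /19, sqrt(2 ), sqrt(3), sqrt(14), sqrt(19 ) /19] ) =[ - 9*pi, - 8,- 4*sqrt(19) /19, sqrt(19)/19, sqrt( 2)/6,sqrt (11 ) /11,  sqrt( 7 )/7,sqrt(2), sqrt(3 ) , sqrt(3), sqrt( 14 ) , 4, sqrt(17), 4 * sqrt(2), 6 , 7.59, 8 , 8, 8] 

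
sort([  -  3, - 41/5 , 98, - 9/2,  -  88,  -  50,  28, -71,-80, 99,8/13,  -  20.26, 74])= [- 88,-80,-71, - 50, - 20.26, - 41/5, -9/2,-3,8/13,28 , 74, 98, 99]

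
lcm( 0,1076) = 0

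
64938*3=194814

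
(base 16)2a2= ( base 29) N7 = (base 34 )js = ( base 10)674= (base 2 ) 1010100010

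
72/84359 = 72/84359 =0.00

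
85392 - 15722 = 69670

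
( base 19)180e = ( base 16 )2621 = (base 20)1481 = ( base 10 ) 9761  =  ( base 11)7374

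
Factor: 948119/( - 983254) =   -  2^(- 1 )*19^1*139^1 * 359^1*491627^(-1) 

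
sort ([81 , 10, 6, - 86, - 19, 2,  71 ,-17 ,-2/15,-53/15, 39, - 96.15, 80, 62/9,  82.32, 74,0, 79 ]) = [ - 96.15, - 86,-19,-17, - 53/15, -2/15,0,  2 , 6 , 62/9,  10 , 39, 71,  74,  79,  80, 81,  82.32]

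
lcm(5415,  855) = 16245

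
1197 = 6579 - 5382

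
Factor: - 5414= - 2^1 * 2707^1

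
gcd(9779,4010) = 1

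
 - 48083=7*( - 6869) 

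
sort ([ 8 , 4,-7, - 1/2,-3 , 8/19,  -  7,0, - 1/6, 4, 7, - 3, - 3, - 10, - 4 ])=[ - 10 ,-7, - 7, - 4 , - 3,-3 ,- 3, - 1/2,  -  1/6, 0,8/19,4,4 , 7,8]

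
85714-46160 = 39554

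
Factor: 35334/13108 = 17667/6554 = 2^( - 1 )*3^2*13^1 * 29^( - 1) *113^ (-1)*151^1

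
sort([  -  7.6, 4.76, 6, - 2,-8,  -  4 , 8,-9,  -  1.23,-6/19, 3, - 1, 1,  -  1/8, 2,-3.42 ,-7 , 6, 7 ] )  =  [-9, - 8,  -  7.6, - 7, - 4,  -  3.42, - 2 , - 1.23,- 1, - 6/19,  -  1/8, 1, 2, 3, 4.76, 6 , 6,7, 8]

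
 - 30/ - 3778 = 15/1889 = 0.01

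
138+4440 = 4578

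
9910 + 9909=19819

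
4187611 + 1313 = 4188924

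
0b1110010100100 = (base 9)11046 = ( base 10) 7332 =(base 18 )14b6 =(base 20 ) I6C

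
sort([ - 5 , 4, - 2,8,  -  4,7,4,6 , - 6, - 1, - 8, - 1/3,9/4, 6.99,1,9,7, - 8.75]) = [ - 8.75, - 8, - 6, - 5 ,  -  4, - 2,  -  1, - 1/3,1,9/4 , 4,4,6, 6.99,7, 7,  8, 9]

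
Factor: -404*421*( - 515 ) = 87593260 = 2^2*5^1*101^1*103^1*421^1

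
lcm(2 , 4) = 4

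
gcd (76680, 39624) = 24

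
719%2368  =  719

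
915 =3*305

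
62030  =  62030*1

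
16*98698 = 1579168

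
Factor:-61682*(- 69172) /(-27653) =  - 2^3*17293^1 * 27653^( - 1 )*30841^1= - 4266667304/27653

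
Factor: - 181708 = -2^2*45427^1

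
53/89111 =53/89111 = 0.00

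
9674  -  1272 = 8402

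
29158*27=787266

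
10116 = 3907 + 6209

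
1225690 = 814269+411421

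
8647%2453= 1288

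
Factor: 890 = 2^1*5^1*89^1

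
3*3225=9675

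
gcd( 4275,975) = 75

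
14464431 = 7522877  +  6941554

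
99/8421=33/2807 = 0.01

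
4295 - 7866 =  - 3571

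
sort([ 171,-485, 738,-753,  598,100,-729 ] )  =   [ - 753, - 729, - 485,  100,171,598, 738] 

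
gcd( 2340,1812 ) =12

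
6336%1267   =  1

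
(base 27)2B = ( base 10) 65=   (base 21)32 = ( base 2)1000001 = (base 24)2h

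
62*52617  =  3262254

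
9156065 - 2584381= 6571684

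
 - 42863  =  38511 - 81374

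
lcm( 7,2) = 14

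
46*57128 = 2627888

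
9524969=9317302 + 207667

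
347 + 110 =457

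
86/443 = 86/443  =  0.19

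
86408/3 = 86408/3 = 28802.67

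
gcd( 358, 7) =1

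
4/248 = 1/62 = 0.02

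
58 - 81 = -23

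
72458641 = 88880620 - 16421979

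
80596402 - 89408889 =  - 8812487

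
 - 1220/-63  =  1220/63 = 19.37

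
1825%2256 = 1825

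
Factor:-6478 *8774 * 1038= - 58997814936 = - 2^3*3^1*41^2*79^1*107^1*173^1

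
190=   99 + 91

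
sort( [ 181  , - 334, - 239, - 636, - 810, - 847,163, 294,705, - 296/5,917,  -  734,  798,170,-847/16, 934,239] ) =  [- 847, - 810, - 734, - 636, - 334,-239,-296/5 , - 847/16,163,170 , 181,239,294,705,798,917,934]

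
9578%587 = 186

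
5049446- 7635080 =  - 2585634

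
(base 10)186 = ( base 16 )ba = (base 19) 9f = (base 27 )6O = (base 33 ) 5L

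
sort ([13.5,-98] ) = [-98,  13.5 ] 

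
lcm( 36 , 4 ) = 36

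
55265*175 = 9671375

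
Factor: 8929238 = 2^1*97^1*46027^1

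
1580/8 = 197+1/2  =  197.50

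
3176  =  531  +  2645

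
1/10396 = 1/10396 = 0.00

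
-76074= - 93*818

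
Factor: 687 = 3^1*229^1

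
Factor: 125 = 5^3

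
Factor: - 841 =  - 29^2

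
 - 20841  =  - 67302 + 46461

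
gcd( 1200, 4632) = 24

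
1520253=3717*409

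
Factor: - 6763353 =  - 3^1 * 2254451^1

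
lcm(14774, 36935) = 73870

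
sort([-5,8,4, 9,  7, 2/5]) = [ -5, 2/5,  4, 7,8, 9]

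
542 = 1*542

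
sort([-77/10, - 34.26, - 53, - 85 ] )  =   [ -85, - 53, - 34.26, - 77/10]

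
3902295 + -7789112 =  - 3886817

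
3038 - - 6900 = 9938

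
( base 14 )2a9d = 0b1110110100011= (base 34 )6j5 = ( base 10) 7587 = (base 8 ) 16643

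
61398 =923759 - 862361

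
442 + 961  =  1403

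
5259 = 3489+1770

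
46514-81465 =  - 34951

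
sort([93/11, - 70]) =[ - 70,93/11 ] 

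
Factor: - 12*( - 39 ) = 2^2*3^2 * 13^1  =  468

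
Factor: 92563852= 2^2*23140963^1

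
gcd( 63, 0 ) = 63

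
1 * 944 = 944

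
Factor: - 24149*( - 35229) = 3^1*19^1*31^1 * 41^1*11743^1=850745121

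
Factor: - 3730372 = - 2^2 * 932593^1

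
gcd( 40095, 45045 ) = 495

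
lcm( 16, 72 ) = 144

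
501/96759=167/32253 = 0.01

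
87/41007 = 29/13669 = 0.00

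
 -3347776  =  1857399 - 5205175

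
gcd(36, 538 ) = 2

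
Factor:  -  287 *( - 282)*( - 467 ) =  - 2^1*3^1*7^1*41^1*47^1*  467^1 = -37796178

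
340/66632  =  85/16658 = 0.01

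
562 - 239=323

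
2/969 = 2/969= 0.00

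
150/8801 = 150/8801 = 0.02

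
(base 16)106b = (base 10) 4203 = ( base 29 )4SR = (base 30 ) 4K3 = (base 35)3f3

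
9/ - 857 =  - 9/857 = - 0.01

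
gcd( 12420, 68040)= 540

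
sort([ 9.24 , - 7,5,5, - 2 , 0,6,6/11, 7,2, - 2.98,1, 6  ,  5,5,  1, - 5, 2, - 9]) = [ - 9, - 7, - 5,-2.98,-2, 0, 6/11,  1, 1, 2,2,5,5,5,  5, 6, 6,7,9.24 ] 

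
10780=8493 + 2287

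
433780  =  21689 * 20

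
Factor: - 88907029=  - 23^1 *3865523^1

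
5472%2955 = 2517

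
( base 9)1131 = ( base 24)1am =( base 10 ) 838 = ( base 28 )11q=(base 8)1506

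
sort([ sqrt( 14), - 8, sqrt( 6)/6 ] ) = [ - 8  ,  sqrt( 6)/6, sqrt(14)] 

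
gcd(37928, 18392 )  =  88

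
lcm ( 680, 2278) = 45560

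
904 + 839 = 1743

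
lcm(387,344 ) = 3096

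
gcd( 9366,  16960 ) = 2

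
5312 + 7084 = 12396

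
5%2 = 1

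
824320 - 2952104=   -  2127784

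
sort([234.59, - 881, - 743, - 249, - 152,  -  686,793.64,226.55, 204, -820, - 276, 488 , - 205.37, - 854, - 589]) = [ - 881, - 854, - 820,-743, - 686,-589,-276, -249,- 205.37, - 152, 204, 226.55, 234.59,488, 793.64]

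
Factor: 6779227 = 7^1*13^1*23^1*41^1*79^1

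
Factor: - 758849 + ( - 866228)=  - 37^1*167^1*263^1 = - 1625077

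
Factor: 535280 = 2^4*5^1*6691^1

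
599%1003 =599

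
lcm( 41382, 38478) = 2193246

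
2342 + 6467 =8809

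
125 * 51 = 6375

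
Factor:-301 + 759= 2^1 * 229^1 = 458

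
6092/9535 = 6092/9535 = 0.64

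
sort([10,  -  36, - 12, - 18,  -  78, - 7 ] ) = [ - 78,- 36, - 18,-12,-7, 10 ] 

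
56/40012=2/1429 = 0.00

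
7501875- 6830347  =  671528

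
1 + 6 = 7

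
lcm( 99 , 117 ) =1287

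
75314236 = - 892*( - 84433 ) 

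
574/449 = 574/449 = 1.28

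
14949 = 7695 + 7254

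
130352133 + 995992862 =1126344995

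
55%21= 13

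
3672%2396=1276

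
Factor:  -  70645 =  - 5^1*71^1*199^1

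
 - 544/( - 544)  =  1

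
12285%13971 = 12285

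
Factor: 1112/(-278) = -4 = - 2^2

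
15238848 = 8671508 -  - 6567340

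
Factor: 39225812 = 2^2*9806453^1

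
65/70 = 13/14 = 0.93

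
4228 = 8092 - 3864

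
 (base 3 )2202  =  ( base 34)26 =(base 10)74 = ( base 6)202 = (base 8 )112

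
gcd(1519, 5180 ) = 7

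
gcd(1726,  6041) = 863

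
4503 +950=5453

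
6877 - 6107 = 770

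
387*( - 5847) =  - 2262789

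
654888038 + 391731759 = 1046619797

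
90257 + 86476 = 176733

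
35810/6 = 17905/3 = 5968.33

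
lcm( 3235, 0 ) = 0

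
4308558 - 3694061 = 614497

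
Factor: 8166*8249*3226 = 2^2*3^1 *73^1 * 113^1*1361^1 * 1613^1  =  217307663484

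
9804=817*12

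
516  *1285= 663060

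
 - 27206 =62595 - 89801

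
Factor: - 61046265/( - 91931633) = 3^1*5^1*7^1*19^( - 1 )*581393^1*4838507^( - 1)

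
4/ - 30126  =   - 2/15063 = -  0.00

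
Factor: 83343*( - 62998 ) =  - 2^1 * 3^1*13^2*2137^1*2423^1 = - 5250442314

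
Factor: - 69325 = - 5^2*47^1*59^1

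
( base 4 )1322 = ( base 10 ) 122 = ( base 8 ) 172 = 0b1111010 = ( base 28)4a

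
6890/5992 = 1 + 449/2996 = 1.15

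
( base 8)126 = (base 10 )86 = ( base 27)35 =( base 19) 4a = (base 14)62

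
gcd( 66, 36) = 6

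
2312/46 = 50 + 6/23  =  50.26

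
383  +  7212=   7595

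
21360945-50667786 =-29306841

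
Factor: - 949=-13^1*73^1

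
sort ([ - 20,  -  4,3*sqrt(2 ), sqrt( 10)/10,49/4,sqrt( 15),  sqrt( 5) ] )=[ - 20, - 4, sqrt( 10)/10,sqrt ( 5)  ,  sqrt(15),3*sqrt(2 ), 49/4]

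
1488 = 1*1488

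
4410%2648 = 1762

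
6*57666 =345996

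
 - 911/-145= 911/145 = 6.28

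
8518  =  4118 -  - 4400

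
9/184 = 9/184 = 0.05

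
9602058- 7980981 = 1621077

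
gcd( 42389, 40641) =437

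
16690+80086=96776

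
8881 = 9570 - 689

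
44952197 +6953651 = 51905848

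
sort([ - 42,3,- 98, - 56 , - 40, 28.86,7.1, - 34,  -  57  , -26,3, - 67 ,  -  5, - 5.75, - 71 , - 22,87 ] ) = [ - 98,  -  71,  -  67, - 57,-56, - 42, - 40, -34,  -  26,-22, - 5.75, - 5, 3, 3, 7.1, 28.86, 87 ]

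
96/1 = 96 = 96.00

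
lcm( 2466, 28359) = 56718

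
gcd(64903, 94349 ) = 1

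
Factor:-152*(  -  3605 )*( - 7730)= - 2^4 *5^2 * 7^1*19^1*103^1*773^1= - 4235730800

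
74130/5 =14826  =  14826.00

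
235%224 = 11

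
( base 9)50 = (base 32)1d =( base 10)45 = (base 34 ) 1B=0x2D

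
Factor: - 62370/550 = - 567/5 = - 3^4 * 5^( - 1)*7^1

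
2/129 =2/129 = 0.02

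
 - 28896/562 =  - 52 + 164/281 = -51.42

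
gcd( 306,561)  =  51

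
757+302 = 1059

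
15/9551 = 15/9551=0.00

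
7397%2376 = 269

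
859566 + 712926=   1572492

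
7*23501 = 164507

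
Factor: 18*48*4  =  2^7*3^3 = 3456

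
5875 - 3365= 2510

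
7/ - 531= - 1 + 524/531  =  -  0.01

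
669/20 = 669/20 = 33.45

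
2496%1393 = 1103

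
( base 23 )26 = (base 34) 1I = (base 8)64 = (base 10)52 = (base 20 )2c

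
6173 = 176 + 5997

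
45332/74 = 612 + 22/37 = 612.59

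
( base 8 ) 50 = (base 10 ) 40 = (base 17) 26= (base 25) 1f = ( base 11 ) 37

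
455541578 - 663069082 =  - 207527504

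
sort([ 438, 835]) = [ 438,835]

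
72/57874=36/28937 = 0.00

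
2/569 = 2/569 = 0.00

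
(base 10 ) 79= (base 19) 43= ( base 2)1001111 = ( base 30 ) 2j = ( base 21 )3g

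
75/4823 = 75/4823 = 0.02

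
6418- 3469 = 2949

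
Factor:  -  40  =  - 2^3* 5^1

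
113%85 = 28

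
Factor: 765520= 2^4*5^1*7^1*1367^1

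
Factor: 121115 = 5^1 * 24223^1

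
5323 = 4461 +862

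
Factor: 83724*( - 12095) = - 2^2*3^1*5^1*41^1*59^1*6977^1 = - 1012641780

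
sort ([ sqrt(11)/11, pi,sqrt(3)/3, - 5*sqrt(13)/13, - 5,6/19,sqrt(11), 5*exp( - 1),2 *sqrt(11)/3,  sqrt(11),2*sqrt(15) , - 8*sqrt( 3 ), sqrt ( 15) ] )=[  -  8 * sqrt(3 ),-5,-5 * sqrt( 13)/13,sqrt(11 ) /11,6/19,sqrt ( 3)/3 , 5*exp(  -  1 ),2*sqrt(11 ) /3,pi, sqrt( 11),sqrt( 11 ),sqrt( 15),2*sqrt(15) ]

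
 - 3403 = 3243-6646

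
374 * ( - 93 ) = -34782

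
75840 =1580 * 48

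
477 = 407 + 70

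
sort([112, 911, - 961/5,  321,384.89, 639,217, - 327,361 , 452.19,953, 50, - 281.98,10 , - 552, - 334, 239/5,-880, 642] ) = [ - 880, - 552, -334,-327,-281.98, - 961/5,10, 239/5,50,112 , 217, 321,361, 384.89,452.19, 639, 642 , 911, 953 ] 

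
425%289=136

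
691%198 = 97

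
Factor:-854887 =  - 11^1*23^1*31^1*109^1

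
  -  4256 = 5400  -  9656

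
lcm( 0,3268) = 0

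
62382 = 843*74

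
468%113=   16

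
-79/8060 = - 79/8060  =  - 0.01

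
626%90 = 86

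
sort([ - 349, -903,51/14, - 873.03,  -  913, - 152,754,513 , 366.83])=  [ - 913, - 903, - 873.03, - 349, - 152,51/14,366.83, 513, 754] 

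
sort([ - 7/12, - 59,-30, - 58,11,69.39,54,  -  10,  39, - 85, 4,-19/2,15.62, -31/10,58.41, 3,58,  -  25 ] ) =[ - 85, - 59, - 58, - 30, - 25,-10, - 19/2,-31/10, - 7/12, 3, 4,  11,15.62,39, 54,58 , 58.41,69.39 ]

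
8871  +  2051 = 10922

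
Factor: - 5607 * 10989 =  - 3^5 * 7^1 * 11^1*37^1 * 89^1 =-61615323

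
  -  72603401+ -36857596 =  - 109460997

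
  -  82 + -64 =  - 146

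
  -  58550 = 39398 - 97948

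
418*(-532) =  - 222376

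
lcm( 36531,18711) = 767151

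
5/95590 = 1/19118 = 0.00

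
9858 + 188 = 10046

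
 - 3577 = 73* ( - 49) 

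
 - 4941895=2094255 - 7036150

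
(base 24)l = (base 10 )21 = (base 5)41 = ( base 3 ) 210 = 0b10101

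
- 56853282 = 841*( - 67602 )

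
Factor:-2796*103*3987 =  - 2^2*3^3*103^1*233^1 * 443^1 = - 1148208156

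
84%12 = 0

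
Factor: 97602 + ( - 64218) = 33384 = 2^3*3^1*13^1*107^1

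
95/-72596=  - 95/72596   =  - 0.00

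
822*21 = 17262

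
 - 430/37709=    - 430/37709=- 0.01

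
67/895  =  67/895= 0.07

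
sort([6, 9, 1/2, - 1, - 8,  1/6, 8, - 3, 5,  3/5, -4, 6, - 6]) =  [-8, - 6, - 4,-3,- 1, 1/6,1/2,3/5, 5,6, 6, 8, 9]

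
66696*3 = 200088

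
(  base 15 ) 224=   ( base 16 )1E4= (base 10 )484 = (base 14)268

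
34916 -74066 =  - 39150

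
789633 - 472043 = 317590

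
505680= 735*688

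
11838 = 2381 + 9457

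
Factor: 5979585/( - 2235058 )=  - 2^(- 1) * 3^1*5^1*7^( - 1)*17^( - 1) * 19^1*9391^( - 1 )*20981^1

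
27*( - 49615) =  - 1339605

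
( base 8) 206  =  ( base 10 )134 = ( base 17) 7F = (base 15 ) 8e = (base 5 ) 1014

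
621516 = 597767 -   -  23749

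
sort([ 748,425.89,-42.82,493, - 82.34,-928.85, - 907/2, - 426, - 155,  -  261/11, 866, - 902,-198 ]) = [ - 928.85 ,  -  902,-907/2, - 426, - 198, - 155, - 82.34,-42.82, -261/11,425.89,493,748, 866 ]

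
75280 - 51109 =24171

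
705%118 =115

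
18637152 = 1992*9356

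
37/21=37/21 = 1.76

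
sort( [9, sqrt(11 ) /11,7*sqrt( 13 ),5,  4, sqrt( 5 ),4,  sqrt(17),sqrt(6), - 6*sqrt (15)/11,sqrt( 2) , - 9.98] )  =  [ - 9.98 , - 6*sqrt ( 15 ) /11, sqrt(11)/11,sqrt( 2) , sqrt(5), sqrt(6 ),  4, 4, sqrt( 17), 5,  9, 7*sqrt(13) ] 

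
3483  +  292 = 3775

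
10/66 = 5/33 = 0.15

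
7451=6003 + 1448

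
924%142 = 72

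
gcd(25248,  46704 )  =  48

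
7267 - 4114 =3153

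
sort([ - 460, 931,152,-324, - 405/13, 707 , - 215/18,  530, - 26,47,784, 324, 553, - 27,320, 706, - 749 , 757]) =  [ - 749 ,- 460, - 324, - 405/13, - 27,- 26, - 215/18, 47, 152,  320,324,530, 553,706, 707, 757,784,  931]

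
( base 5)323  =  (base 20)48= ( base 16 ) 58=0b1011000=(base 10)88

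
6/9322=3/4661  =  0.00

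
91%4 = 3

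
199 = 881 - 682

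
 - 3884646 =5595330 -9479976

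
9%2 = 1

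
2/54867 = 2/54867 = 0.00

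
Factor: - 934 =-2^1*467^1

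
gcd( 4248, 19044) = 36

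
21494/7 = 21494/7 = 3070.57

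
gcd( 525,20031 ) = 3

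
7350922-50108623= - 42757701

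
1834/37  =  49 + 21/37=49.57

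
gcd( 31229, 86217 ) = 1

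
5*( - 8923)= - 44615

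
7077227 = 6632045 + 445182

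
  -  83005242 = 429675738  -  512680980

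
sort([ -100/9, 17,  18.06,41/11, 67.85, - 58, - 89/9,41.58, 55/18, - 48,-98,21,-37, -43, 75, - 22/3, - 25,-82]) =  [-98,- 82, - 58 , - 48, - 43, - 37 , - 25, - 100/9, - 89/9,- 22/3 , 55/18  ,  41/11, 17,18.06, 21, 41.58,67.85,75 ] 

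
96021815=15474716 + 80547099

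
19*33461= 635759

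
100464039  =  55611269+44852770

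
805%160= 5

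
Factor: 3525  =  3^1 * 5^2*47^1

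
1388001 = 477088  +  910913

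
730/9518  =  365/4759 = 0.08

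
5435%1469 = 1028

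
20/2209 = 20/2209 = 0.01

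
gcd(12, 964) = 4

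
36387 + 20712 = 57099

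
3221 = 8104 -4883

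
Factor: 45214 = 2^1*13^1*37^1 * 47^1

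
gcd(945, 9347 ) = 1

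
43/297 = 43/297 = 0.14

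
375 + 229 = 604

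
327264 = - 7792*( - 42)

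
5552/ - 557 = - 5552/557  =  - 9.97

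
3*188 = 564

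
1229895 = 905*1359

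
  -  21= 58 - 79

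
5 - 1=4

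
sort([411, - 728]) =[ - 728, 411]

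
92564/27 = 3428+8/27 = 3428.30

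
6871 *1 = 6871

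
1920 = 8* 240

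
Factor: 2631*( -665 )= - 3^1 *5^1 *7^1 * 19^1*877^1  =  - 1749615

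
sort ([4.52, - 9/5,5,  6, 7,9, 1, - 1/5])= [ -9/5, - 1/5, 1, 4.52,5,6, 7,9] 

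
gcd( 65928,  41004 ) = 804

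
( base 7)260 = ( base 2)10001100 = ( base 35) 40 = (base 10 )140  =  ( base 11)118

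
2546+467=3013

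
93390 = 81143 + 12247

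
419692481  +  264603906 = 684296387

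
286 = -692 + 978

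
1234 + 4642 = 5876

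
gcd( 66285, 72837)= 9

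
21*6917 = 145257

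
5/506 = 5/506= 0.01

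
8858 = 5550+3308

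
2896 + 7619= 10515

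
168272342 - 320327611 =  - 152055269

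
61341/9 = 6815 + 2/3= 6815.67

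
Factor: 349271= 13^1 * 67^1*401^1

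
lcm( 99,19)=1881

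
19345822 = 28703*674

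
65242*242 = 15788564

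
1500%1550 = 1500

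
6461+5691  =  12152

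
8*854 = 6832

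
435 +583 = 1018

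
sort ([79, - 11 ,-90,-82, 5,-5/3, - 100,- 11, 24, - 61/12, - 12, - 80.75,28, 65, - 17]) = [  -  100, - 90, -82, - 80.75,- 17, -12,-11, - 11, - 61/12, - 5/3, 5,24, 28, 65, 79 ] 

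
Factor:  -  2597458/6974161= -2^1*43^1*1811^( - 1 )*3851^( - 1)*30203^1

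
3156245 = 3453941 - 297696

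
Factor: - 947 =  -  947^1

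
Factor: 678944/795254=2^4*7^2*167^(-1 )*433^1*2381^( - 1)= 339472/397627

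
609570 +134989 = 744559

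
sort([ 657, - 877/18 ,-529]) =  [ - 529,-877/18, 657] 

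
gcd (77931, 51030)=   63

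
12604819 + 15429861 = 28034680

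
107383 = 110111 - 2728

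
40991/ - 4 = - 10248 + 1/4 = - 10247.75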